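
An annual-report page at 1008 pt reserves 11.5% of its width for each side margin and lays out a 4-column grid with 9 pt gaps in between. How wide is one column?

Each margin = 11.5% of 1008 = 115.92 pt; content = 1008 − 2·115.92 = 776.16 pt.
4c + 3·9 = 776.16 → 4c = 749.16 → c = 187.29 pt.

187.29 pt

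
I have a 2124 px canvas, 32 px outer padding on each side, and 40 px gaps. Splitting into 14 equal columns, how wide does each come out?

Take off 64 px of margins, leaving 2060 px.
14c + 13·40 = 2060 → 14c = 1540 → c = 110 px.

110 px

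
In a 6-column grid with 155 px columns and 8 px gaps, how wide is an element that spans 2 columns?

2-column span = 2·155 + 1·8 = 318 px.

318 px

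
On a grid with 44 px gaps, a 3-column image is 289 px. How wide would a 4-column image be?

3c + 2·44 = 289 → 3c = 201 → c = 67 px.
4 columns plus 3 gaps: 268 + 132 = 400 px.

400 px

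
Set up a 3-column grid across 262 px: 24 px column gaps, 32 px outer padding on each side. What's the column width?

50 px

Take off 64 px of margins, leaving 198 px.
Subtracting 2 column gaps of 24 leaves 150 for 3 columns, so c = 50 px.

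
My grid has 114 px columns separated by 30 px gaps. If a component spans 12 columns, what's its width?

12 columns plus 11 gaps: 1368 + 330 = 1698 px.

1698 px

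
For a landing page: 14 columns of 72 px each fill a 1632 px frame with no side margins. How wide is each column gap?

48 px

Columns use 1008 px, leaving 624 px across 13 column gaps = 48 px each.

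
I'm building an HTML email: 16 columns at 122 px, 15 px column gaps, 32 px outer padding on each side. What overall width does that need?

2241 px

Container = 2·32 + 16·122 + 15·15 = 64 + 1952 + 225 = 2241 px.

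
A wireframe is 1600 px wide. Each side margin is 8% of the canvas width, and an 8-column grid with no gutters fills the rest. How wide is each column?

168 px

Each margin = 8% of 1600 = 128 px; content = 1600 − 2·128 = 1344 px.
With no gutters, each column is 1344/8 = 168 px.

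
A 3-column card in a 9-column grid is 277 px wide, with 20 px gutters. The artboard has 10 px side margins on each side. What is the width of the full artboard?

891 px

Subtracting 2 gutters of 20 leaves 237 for 3 columns, so c = 79 px.
Total width: 2·10 + 9·79 + 8·20 = 891 px.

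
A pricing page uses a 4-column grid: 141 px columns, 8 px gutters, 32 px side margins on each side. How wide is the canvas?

652 px

Total width: 2·32 + 4·141 + 3·8 = 652 px.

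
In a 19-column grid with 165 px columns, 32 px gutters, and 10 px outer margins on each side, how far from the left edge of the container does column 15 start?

Each column+gutter stride is 197 px; 14 of them past the 10 px margin is 10 + 2758 = 2768 px.

2768 px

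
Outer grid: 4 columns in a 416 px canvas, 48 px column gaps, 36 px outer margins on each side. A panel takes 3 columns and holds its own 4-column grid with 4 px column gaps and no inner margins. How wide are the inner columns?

58.5 px

Take off 72 px of margins, leaving 344 px.
4 columns + 3 column gaps: 4c + 3·48 = 344.
4c = 344 − 144 = 200, so c = 50 px.
3 columns plus 2 column gaps: 150 + 96 = 246 px.
4d + 3·4 = 246 → 4d = 234 → d = 58.5 px.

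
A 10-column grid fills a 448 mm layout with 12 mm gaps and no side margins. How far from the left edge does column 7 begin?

448 − 9·12 = 340; ÷10 gives c = 34 mm.
Each column+gutter stride is 46 mm; with no margin, 6 of them is 276 mm.

276 mm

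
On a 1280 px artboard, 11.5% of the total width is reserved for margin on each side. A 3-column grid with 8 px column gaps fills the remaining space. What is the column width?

323.2 px

Each margin = 11.5% of 1280 = 147.2 px; content = 1280 − 2·147.2 = 985.6 px.
Subtracting 2 column gaps of 8 leaves 969.6 for 3 columns, so c = 323.2 px.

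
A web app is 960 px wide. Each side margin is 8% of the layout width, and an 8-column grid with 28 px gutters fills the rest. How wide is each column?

76.3 px

Each margin = 8% of 960 = 76.8 px; content = 960 − 2·76.8 = 806.4 px.
806.4 − 7·28 = 610.4; ÷8 gives c = 76.3 px.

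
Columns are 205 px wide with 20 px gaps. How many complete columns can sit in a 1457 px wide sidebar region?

k columns need k·205 + (k−1)·20 = k·225 − 20.
k·225 − 20 ≤ 1457 → k ≤ 1477 / 225 ≈ 6.56, so k = 6.

6 columns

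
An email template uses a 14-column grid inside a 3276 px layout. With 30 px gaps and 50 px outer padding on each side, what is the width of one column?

199 px

Take off 100 px of margins, leaving 3176 px.
14 columns + 13 gaps: 14c + 13·30 = 3176.
14c = 3176 − 390 = 2786, so c = 199 px.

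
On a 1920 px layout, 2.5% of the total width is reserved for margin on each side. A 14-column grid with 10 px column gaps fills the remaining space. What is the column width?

1920 × (1 − 2·2.5%) = 1920 × 95% = 1824 px for the columns.
14c + 13·10 = 1824 → 14c = 1694 → c = 121 px.

121 px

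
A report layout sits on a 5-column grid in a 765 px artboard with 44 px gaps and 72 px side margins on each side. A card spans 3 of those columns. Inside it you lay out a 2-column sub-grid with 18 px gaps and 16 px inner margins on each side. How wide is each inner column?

152.5 px

Inside the margins: 765 − 144 = 621 px.
Subtracting 4 gaps of 44 leaves 445 for 5 columns, so c = 89 px.
3-column span = 3·89 + 2·44 = 355 px.
Inner content = 355 − 2·16 = 323 px.
2d + 1·18 = 323 → 2d = 305 → d = 152.5 px.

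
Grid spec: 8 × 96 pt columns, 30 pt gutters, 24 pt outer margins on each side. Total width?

1026 pt

Total width: 2·24 + 8·96 + 7·30 = 1026 pt.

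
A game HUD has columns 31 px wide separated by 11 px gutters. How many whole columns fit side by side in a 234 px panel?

5 columns

Each extra column adds 31 + 11 = 42 px.
(234 + 11) / 42 = 5.83, so 5 columns fit.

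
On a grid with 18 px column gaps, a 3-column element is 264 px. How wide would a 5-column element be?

452 px

Subtracting 2 column gaps of 18 leaves 228 for 3 columns, so c = 76 px.
5 columns plus 4 column gaps: 380 + 72 = 452 px.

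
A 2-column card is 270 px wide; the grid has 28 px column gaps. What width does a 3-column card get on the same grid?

419 px

2 columns + 1 column gap: 2c + 1·28 = 270.
2c = 270 − 28 = 242, so c = 121 px.
3 columns plus 2 column gaps: 363 + 56 = 419 px.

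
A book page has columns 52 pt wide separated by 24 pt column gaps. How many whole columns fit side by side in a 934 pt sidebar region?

12 columns

Each extra column adds 52 + 24 = 76 pt.
(934 + 24) / 76 = 12.61, so 12 columns fit.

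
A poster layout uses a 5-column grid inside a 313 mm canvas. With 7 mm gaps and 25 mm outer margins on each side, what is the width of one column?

47 mm

Inside the margins: 313 − 50 = 263 mm.
Subtracting 4 gaps of 7 leaves 235 for 5 columns, so c = 47 mm.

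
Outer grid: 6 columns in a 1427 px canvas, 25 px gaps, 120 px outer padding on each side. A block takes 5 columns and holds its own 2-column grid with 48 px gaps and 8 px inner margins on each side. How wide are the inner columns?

460.5 px

Outer content = 1427 − 2·120 = 1187 px.
6c + 5·25 = 1187 → 6c = 1062 → c = 177 px.
5 columns plus 4 gaps: 885 + 100 = 985 px.
Inner content = 985 − 2·8 = 969 px.
2 columns + 1 gap: 2d + 1·48 = 969.
2d = 969 − 48 = 921, so d = 460.5 px.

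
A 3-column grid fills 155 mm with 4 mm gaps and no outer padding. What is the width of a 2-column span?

102 mm

155 − 2·4 = 147; ÷3 gives c = 49 mm.
Span of 2: 2·49 + 1·4 = 98 + 4 = 102 mm.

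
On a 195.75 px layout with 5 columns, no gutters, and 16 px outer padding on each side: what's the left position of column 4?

Take off 32 px of margins, leaving 163.75 px.
With no gutters, each column is 163.75/5 = 32.75 px.
Before column 4: the margin + 3 columns + 3 gutters.
Offset = 16 + 3·(32.75 + 0) = 16 + 98.25 = 114.25 px.

114.25 px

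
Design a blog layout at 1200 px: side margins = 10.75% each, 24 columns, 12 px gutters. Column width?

1200 × (1 − 2·10.75%) = 1200 × 78.5% = 942 px for the columns.
Subtracting 23 gutters of 12 leaves 666 for 24 columns, so c = 27.75 px.

27.75 px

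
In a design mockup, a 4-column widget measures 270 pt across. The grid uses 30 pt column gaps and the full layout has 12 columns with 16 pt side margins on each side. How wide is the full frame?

4 columns + 3 column gaps: 4c + 3·30 = 270.
4c = 270 − 90 = 180, so c = 45 pt.
Frame = 2·16 + 12·45 + 11·30 = 32 + 540 + 330 = 902 pt.

902 pt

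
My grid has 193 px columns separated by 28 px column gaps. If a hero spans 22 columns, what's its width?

22 columns plus 21 column gaps: 4246 + 588 = 4834 px.

4834 px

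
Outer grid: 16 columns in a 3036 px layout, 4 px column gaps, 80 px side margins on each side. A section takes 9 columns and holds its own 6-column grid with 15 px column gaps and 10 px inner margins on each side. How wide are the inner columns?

Outer content = 3036 − 2·80 = 2876 px.
Subtracting 15 column gaps of 4 leaves 2816 for 16 columns, so c = 176 px.
Span of 9: 9·176 + 8·4 = 1584 + 32 = 1616 px.
Inner content = 1616 − 2·10 = 1596 px.
Subtracting 5 column gaps of 15 leaves 1521 for 6 columns, so d = 253.5 px.

253.5 px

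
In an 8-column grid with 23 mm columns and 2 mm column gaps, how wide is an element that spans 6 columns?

148 mm

6-column span = 6·23 + 5·2 = 148 mm.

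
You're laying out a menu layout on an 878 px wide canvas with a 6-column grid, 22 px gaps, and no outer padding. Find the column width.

128 px

6c + 5·22 = 878 → 6c = 768 → c = 128 px.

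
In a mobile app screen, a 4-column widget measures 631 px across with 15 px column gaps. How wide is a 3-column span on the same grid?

469.5 px

631 − 3·15 = 586; ÷4 gives c = 146.5 px.
Span of 3: 3·146.5 + 2·15 = 439.5 + 30 = 469.5 px.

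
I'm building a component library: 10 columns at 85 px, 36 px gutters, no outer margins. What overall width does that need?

1174 px

Canvas = 10·85 + 9·36 = 850 + 324 = 1174 px.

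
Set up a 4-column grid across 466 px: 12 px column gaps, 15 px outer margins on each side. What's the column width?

Inside the margins: 466 − 30 = 436 px.
4c + 3·12 = 436 → 4c = 400 → c = 100 px.

100 px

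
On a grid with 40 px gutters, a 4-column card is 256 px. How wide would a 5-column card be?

4 columns + 3 gutters: 4c + 3·40 = 256.
4c = 256 − 120 = 136, so c = 34 px.
Span of 5: 5·34 + 4·40 = 170 + 160 = 330 px.

330 px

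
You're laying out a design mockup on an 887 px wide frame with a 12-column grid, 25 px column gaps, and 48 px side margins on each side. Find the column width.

43 px

Content width = 887 − 2·48 = 791 px.
791 − 11·25 = 516; ÷12 gives c = 43 px.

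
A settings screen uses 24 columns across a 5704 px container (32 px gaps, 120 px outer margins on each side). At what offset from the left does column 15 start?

Subtract both margins: 5704 − 2·120 = 5464 px.
5464 − 23·32 = 4728; ÷24 gives c = 197 px.
Column 15 starts at margin + 14·(column + gutter) = 120 + 14·229 = 3326 px.

3326 px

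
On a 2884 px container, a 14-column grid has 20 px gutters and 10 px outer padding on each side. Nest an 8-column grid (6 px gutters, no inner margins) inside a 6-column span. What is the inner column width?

Take off 20 px of margins, leaving 2864 px.
2864 − 13·20 = 2604; ÷14 gives c = 186 px.
6 columns plus 5 gutters: 1116 + 100 = 1216 px.
Subtracting 7 gutters of 6 leaves 1174 for 8 columns, so d = 146.75 px.

146.75 px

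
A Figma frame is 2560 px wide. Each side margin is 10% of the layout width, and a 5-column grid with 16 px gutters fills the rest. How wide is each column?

396.8 px

Each margin = 10% of 2560 = 256 px; content = 2560 − 2·256 = 2048 px.
5 columns + 4 gutters: 5c + 4·16 = 2048.
5c = 2048 − 64 = 1984, so c = 396.8 px.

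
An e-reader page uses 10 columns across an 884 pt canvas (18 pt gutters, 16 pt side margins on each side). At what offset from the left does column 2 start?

Subtract both margins: 884 − 2·16 = 852 pt.
852 − 9·18 = 690; ÷10 gives c = 69 pt.
Before column 2: the margin + 1 column + 1 gutter.
Offset = 16 + 1·(69 + 18) = 16 + 87 = 103 pt.

103 pt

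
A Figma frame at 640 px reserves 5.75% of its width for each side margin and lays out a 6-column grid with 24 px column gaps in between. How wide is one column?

Margins: 5.75% × 640 = 36.8 px each, so content = 640 − 73.6 = 566.4 px.
Subtracting 5 column gaps of 24 leaves 446.4 for 6 columns, so c = 74.4 px.

74.4 px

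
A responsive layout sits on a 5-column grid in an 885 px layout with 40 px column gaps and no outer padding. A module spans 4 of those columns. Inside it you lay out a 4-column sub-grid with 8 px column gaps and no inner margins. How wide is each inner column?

5c + 4·40 = 885 → 5c = 725 → c = 145 px.
4-column span = 4·145 + 3·40 = 700 px.
700 − 3·8 = 676; ÷4 gives d = 169 px.

169 px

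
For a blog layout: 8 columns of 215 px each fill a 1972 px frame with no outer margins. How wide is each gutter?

36 px

Columns use 1720 px, leaving 252 px across 7 gutters = 36 px each.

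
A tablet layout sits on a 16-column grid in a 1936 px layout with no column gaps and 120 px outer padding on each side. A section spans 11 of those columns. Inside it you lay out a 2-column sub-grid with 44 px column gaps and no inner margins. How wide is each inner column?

561 px

Subtract both margins: 1936 − 2·120 = 1696 px.
With no column gaps, each column is 1696/16 = 106 px.
With no column gaps, 11 columns span 11·106 = 1166 px.
1166 − 1·44 = 1122; ÷2 gives d = 561 px.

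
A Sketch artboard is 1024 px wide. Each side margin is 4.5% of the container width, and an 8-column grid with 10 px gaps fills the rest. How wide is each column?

107.73 px

Each margin = 4.5% of 1024 = 46.08 px; content = 1024 − 2·46.08 = 931.84 px.
8c + 7·10 = 931.84 → 8c = 861.84 → c = 107.73 px.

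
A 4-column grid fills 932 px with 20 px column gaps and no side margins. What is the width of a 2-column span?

4c + 3·20 = 932 → 4c = 872 → c = 218 px.
Span of 2: 2·218 + 1·20 = 436 + 20 = 456 px.

456 px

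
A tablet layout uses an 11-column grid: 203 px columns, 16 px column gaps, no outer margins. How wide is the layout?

2393 px

Layout = 11·203 + 10·16 = 2233 + 160 = 2393 px.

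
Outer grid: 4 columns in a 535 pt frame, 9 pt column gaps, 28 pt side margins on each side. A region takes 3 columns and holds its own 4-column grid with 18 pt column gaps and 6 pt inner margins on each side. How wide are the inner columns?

Subtract both margins: 535 − 2·28 = 479 pt.
4c + 3·9 = 479 → 4c = 452 → c = 113 pt.
3 columns plus 2 column gaps: 339 + 18 = 357 pt.
Inner content = 357 − 2·6 = 345 pt.
4d + 3·18 = 345 → 4d = 291 → d = 72.75 pt.

72.75 pt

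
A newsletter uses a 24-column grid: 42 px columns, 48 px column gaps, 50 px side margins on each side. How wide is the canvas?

Total width: 2·50 + 24·42 + 23·48 = 2212 px.

2212 px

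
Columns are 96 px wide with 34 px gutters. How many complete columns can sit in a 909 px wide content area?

Each extra column adds 96 + 34 = 130 px.
(909 + 34) / 130 = 7.25, so 7 columns fit.

7 columns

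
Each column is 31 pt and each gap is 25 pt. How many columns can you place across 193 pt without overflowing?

Each extra column adds 31 + 25 = 56 pt.
(193 + 25) / 56 = 3.89, so 3 columns fit.

3 columns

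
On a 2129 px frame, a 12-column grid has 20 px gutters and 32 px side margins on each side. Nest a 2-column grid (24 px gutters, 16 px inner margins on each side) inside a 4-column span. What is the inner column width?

309.5 px

Take off 64 px of margins, leaving 2065 px.
12 columns + 11 gutters: 12c + 11·20 = 2065.
12c = 2065 − 220 = 1845, so c = 153.75 px.
4 columns plus 3 gutters: 615 + 60 = 675 px.
Inner content = 675 − 2·16 = 643 px.
2 columns + 1 gutter: 2d + 1·24 = 643.
2d = 643 − 24 = 619, so d = 309.5 px.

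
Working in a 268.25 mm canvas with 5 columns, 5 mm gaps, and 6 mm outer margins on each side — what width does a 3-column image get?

151.75 mm

Take off 12 mm of margins, leaving 256.25 mm.
256.25 − 4·5 = 236.25; ÷5 gives c = 47.25 mm.
3 columns plus 2 gaps: 141.75 + 10 = 151.75 mm.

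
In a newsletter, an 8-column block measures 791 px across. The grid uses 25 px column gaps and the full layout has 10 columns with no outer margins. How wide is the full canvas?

995 px

8 columns + 7 column gaps: 8c + 7·25 = 791.
8c = 791 − 175 = 616, so c = 77 px.
Total width: 10·77 + 9·25 = 995 px.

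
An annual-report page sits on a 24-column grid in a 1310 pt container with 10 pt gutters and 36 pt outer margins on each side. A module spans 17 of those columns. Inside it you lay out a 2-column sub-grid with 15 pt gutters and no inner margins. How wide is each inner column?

429.5 pt

Outer content = 1310 − 2·36 = 1238 pt.
24c + 23·10 = 1238 → 24c = 1008 → c = 42 pt.
17 columns plus 16 gutters: 714 + 160 = 874 pt.
Subtracting 1 gutter of 15 leaves 859 for 2 columns, so d = 429.5 pt.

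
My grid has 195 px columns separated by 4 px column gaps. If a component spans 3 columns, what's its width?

Span of 3: 3·195 + 2·4 = 585 + 8 = 593 px.

593 px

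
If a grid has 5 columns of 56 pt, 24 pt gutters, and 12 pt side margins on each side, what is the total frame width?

Adding margins, columns and gutters: 24 + 280 + 96 = 400 pt.

400 pt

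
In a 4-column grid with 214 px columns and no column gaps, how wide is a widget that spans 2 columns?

With no column gaps, 2 columns span 2·214 = 428 px.

428 px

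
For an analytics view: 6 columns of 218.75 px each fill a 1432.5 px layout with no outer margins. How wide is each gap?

6·218.75 + 5g = 1432.5 → 5g = 120 → g = 24 px.

24 px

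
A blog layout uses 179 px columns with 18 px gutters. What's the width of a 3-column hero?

3-column span = 3·179 + 2·18 = 573 px.

573 px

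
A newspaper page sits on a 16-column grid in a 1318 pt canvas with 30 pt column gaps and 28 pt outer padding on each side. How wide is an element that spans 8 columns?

616 pt

Subtract both margins: 1318 − 2·28 = 1262 pt.
1262 − 15·30 = 812; ÷16 gives c = 50.75 pt.
Span of 8: 8·50.75 + 7·30 = 406 + 210 = 616 pt.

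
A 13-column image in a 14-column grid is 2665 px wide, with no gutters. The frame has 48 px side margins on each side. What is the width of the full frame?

With no gutters, each column is 2665/13 = 205 px.
Summing: 96 + 2870 = 2966 px.

2966 px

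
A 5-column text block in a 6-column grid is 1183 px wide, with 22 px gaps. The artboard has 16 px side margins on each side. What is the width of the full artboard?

1456 px

5c + 4·22 = 1183 → 5c = 1095 → c = 219 px.
Total width: 2·16 + 6·219 + 5·22 = 1456 px.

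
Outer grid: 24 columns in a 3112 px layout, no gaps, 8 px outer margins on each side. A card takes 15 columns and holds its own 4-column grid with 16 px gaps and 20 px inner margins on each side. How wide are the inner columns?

Take off 16 px of margins, leaving 3096 px.
24c = 3096 → c = 129 px.
With no gaps, 15 columns span 15·129 = 1935 px.
Inner content = 1935 − 2·20 = 1895 px.
4 columns + 3 gaps: 4d + 3·16 = 1895.
4d = 1895 − 48 = 1847, so d = 461.75 px.

461.75 px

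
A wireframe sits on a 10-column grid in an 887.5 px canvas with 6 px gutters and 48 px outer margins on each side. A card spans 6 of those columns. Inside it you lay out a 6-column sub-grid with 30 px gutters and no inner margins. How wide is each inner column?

53.75 px

Outer content = 887.5 − 2·48 = 791.5 px.
10 columns + 9 gutters: 10c + 9·6 = 791.5.
10c = 791.5 − 54 = 737.5, so c = 73.75 px.
Span of 6: 6·73.75 + 5·6 = 442.5 + 30 = 472.5 px.
Subtracting 5 gutters of 30 leaves 322.5 for 6 columns, so d = 53.75 px.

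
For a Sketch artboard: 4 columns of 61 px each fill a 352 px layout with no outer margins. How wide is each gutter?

Columns use 244 px, leaving 108 px across 3 gutters = 36 px each.

36 px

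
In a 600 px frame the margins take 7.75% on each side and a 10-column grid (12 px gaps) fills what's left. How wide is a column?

39.9 px

600 × (1 − 2·7.75%) = 600 × 84.5% = 507 px for the columns.
10 columns + 9 gaps: 10c + 9·12 = 507.
10c = 507 − 108 = 399, so c = 39.9 px.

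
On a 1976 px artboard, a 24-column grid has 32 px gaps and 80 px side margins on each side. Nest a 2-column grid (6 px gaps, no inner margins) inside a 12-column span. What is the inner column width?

443 px

Inside the margins: 1976 − 160 = 1816 px.
24c + 23·32 = 1816 → 24c = 1080 → c = 45 px.
Span of 12: 12·45 + 11·32 = 540 + 352 = 892 px.
2 columns + 1 gap: 2d + 1·6 = 892.
2d = 892 − 6 = 886, so d = 443 px.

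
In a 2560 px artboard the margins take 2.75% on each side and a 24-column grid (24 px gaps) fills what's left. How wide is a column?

77.8 px

2560 × (1 − 2·2.75%) = 2560 × 94.5% = 2419.2 px for the columns.
2419.2 − 23·24 = 1867.2; ÷24 gives c = 77.8 px.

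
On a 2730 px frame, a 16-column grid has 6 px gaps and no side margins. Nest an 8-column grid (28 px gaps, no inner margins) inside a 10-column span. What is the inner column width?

188.5 px

Subtracting 15 gaps of 6 leaves 2640 for 16 columns, so c = 165 px.
Span of 10: 10·165 + 9·6 = 1650 + 54 = 1704 px.
Subtracting 7 gaps of 28 leaves 1508 for 8 columns, so d = 188.5 px.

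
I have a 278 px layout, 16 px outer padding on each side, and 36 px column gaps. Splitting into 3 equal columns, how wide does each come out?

58 px

Subtract both margins: 278 − 2·16 = 246 px.
246 − 2·36 = 174; ÷3 gives c = 58 px.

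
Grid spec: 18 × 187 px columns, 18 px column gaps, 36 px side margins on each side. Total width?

3744 px

Adding margins, columns and gutters: 72 + 3366 + 306 = 3744 px.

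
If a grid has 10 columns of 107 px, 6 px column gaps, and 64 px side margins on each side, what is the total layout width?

1252 px

Total width: 2·64 + 10·107 + 9·6 = 1252 px.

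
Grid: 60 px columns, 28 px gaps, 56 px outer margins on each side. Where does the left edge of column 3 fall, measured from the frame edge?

232 px

Column 3 starts at margin + 2·(column + gutter) = 56 + 2·88 = 232 px.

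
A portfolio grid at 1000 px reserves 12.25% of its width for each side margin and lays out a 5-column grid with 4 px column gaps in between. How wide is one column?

147.8 px

Margins: 12.25% × 1000 = 122.5 px each, so content = 1000 − 245 = 755 px.
5 columns + 4 column gaps: 5c + 4·4 = 755.
5c = 755 − 16 = 739, so c = 147.8 px.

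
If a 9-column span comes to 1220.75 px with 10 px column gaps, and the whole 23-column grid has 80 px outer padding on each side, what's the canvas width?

3295.25 px

1220.75 − 8·10 = 1140.75; ÷9 gives c = 126.75 px.
Adding margins, columns and gutters: 160 + 2915.25 + 220 = 3295.25 px.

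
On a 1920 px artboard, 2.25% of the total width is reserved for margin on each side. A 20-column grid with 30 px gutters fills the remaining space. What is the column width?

63.18 px

1920 × (1 − 2·2.25%) = 1920 × 95.5% = 1833.6 px for the columns.
20 columns + 19 gutters: 20c + 19·30 = 1833.6.
20c = 1833.6 − 570 = 1263.6, so c = 63.18 px.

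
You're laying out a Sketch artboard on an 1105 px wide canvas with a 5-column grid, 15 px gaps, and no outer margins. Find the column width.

5 columns + 4 gaps: 5c + 4·15 = 1105.
5c = 1105 − 60 = 1045, so c = 209 px.

209 px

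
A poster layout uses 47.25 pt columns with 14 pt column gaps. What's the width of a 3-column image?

3 columns plus 2 column gaps: 141.75 + 28 = 169.75 pt.

169.75 pt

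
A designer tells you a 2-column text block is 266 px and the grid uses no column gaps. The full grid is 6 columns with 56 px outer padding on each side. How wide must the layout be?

With no column gaps, each column is 266/2 = 133 px.
Layout = 2·56 + 6·133 = 112 + 798 = 910 px.

910 px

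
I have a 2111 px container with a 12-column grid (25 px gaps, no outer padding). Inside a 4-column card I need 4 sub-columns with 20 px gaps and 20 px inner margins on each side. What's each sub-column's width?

146.75 px

12 columns + 11 gaps: 12c + 11·25 = 2111.
12c = 2111 − 275 = 1836, so c = 153 px.
4 columns plus 3 gaps: 612 + 75 = 687 px.
Inner content = 687 − 2·20 = 647 px.
4d + 3·20 = 647 → 4d = 587 → d = 146.75 px.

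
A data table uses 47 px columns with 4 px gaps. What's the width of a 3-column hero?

149 px

3 columns plus 2 gaps: 141 + 8 = 149 px.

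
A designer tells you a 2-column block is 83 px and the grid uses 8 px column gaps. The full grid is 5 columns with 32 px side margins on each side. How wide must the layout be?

Subtracting 1 column gap of 8 leaves 75 for 2 columns, so c = 37.5 px.
Total width: 2·32 + 5·37.5 + 4·8 = 283.5 px.

283.5 px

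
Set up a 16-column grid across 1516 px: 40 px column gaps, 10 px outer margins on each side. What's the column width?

Subtract both margins: 1516 − 2·10 = 1496 px.
16 columns + 15 column gaps: 16c + 15·40 = 1496.
16c = 1496 − 600 = 896, so c = 56 px.

56 px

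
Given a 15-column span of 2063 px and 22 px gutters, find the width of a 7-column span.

15c + 14·22 = 2063 → 15c = 1755 → c = 117 px.
7-column span = 7·117 + 6·22 = 951 px.

951 px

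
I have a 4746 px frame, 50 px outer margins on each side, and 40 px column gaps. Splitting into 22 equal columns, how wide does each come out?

173 px

Subtract both margins: 4746 − 2·50 = 4646 px.
4646 − 21·40 = 3806; ÷22 gives c = 173 px.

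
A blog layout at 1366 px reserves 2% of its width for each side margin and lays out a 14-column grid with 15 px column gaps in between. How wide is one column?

79.74 px

Each margin = 2% of 1366 = 27.32 px; content = 1366 − 2·27.32 = 1311.36 px.
14c + 13·15 = 1311.36 → 14c = 1116.36 → c = 79.74 px.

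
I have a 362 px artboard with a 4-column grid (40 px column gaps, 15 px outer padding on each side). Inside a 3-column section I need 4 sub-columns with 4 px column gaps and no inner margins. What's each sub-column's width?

56.75 px

Take off 30 px of margins, leaving 332 px.
4c + 3·40 = 332 → 4c = 212 → c = 53 px.
Span of 3: 3·53 + 2·40 = 159 + 80 = 239 px.
Subtracting 3 column gaps of 4 leaves 227 for 4 columns, so d = 56.75 px.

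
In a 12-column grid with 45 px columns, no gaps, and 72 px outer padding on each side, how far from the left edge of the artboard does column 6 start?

297 px

Each column+gutter stride is 45 px; 5 of them past the 72 px margin is 72 + 225 = 297 px.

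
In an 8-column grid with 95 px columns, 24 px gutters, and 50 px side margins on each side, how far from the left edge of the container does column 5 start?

Before column 5: the margin + 4 columns + 4 gutters.
Offset = 50 + 4·(95 + 24) = 50 + 476 = 526 px.

526 px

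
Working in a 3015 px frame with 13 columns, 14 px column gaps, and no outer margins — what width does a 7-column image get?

13 columns + 12 column gaps: 13c + 12·14 = 3015.
13c = 3015 − 168 = 2847, so c = 219 px.
7 columns plus 6 column gaps: 1533 + 84 = 1617 px.

1617 px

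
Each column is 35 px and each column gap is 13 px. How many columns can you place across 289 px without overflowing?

6 columns

Each extra column adds 35 + 13 = 48 px.
(289 + 13) / 48 = 6.29, so 6 columns fit.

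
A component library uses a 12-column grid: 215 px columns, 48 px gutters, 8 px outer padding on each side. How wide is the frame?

3124 px

Adding margins, columns and gutters: 16 + 2580 + 528 = 3124 px.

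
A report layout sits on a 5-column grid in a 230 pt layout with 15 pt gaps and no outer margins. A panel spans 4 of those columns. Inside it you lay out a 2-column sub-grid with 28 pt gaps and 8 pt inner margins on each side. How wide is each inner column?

68.5 pt

230 − 4·15 = 170; ÷5 gives c = 34 pt.
Span of 4: 4·34 + 3·15 = 136 + 45 = 181 pt.
Inner content = 181 − 2·8 = 165 pt.
165 − 1·28 = 137; ÷2 gives d = 68.5 pt.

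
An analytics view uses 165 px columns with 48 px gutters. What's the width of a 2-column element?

378 px

Span of 2: 2·165 + 1·48 = 330 + 48 = 378 px.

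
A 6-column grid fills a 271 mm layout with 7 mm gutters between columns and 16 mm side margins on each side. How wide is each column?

Content width = 271 − 2·16 = 239 mm.
239 − 5·7 = 204; ÷6 gives c = 34 mm.

34 mm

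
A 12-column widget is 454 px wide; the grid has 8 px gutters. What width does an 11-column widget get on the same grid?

415.5 px

12c + 11·8 = 454 → 12c = 366 → c = 30.5 px.
11 columns plus 10 gutters: 335.5 + 80 = 415.5 px.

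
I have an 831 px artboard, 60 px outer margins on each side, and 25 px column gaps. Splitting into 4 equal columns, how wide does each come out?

159 px

Take off 120 px of margins, leaving 711 px.
711 − 3·25 = 636; ÷4 gives c = 159 px.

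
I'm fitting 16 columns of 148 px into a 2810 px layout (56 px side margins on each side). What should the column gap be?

Take off 112 px of margins, leaving 2698 px.
Columns use 2368 px, leaving 330 px across 15 column gaps = 22 px each.

22 px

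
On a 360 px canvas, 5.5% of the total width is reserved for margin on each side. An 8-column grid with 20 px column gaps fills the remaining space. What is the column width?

360 × (1 − 2·5.5%) = 360 × 89% = 320.4 px for the columns.
8 columns + 7 column gaps: 8c + 7·20 = 320.4.
8c = 320.4 − 140 = 180.4, so c = 22.55 px.

22.55 px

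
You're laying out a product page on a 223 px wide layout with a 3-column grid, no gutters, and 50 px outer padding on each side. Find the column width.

Subtract both margins: 223 − 2·50 = 123 px.
123 / 3 = 41 px per column.

41 px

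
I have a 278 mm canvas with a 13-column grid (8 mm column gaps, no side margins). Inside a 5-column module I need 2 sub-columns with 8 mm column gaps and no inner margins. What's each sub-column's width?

47 mm

278 − 12·8 = 182; ÷13 gives c = 14 mm.
5-column span = 5·14 + 4·8 = 102 mm.
2d + 1·8 = 102 → 2d = 94 → d = 47 mm.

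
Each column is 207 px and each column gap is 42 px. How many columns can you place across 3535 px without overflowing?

14 columns: 14·207 + 13·42 = 3444 px ≤ 3535.
15 columns: 3693 px > 3535. So 14.

14 columns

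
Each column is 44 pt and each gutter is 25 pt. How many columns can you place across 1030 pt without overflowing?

15 columns

15 columns: 15·44 + 14·25 = 1010 pt ≤ 1030.
16 columns: 1079 pt > 1030. So 15.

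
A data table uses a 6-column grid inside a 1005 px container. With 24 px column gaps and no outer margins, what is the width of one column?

147.5 px

6c + 5·24 = 1005 → 6c = 885 → c = 147.5 px.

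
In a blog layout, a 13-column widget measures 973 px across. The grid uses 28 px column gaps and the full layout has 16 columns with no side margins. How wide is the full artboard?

1204 px

13c + 12·28 = 973 → 13c = 637 → c = 49 px.
Total width: 16·49 + 15·28 = 1204 px.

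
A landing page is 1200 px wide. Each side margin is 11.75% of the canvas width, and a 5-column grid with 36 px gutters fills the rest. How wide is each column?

154.8 px

1200 × (1 − 2·11.75%) = 1200 × 76.5% = 918 px for the columns.
Subtracting 4 gutters of 36 leaves 774 for 5 columns, so c = 154.8 px.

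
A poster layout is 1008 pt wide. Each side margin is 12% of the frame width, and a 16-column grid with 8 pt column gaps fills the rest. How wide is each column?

40.38 pt

Each margin = 12% of 1008 = 120.96 pt; content = 1008 − 2·120.96 = 766.08 pt.
Subtracting 15 column gaps of 8 leaves 646.08 for 16 columns, so c = 40.38 pt.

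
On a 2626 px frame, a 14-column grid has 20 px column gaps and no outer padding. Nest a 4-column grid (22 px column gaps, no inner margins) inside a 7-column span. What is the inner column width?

Subtracting 13 column gaps of 20 leaves 2366 for 14 columns, so c = 169 px.
7 columns plus 6 column gaps: 1183 + 120 = 1303 px.
4 columns + 3 column gaps: 4d + 3·22 = 1303.
4d = 1303 − 66 = 1237, so d = 309.25 px.

309.25 px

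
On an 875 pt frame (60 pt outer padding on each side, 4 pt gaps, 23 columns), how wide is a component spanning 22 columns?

Take off 120 pt of margins, leaving 755 pt.
755 − 22·4 = 667; ÷23 gives c = 29 pt.
22-column span = 22·29 + 21·4 = 722 pt.

722 pt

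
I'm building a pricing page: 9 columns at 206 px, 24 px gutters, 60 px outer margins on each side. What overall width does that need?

2166 px

Artboard = 2·60 + 9·206 + 8·24 = 120 + 1854 + 192 = 2166 px.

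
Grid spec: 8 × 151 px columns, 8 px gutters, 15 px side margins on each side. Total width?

Artboard = 2·15 + 8·151 + 7·8 = 30 + 1208 + 56 = 1294 px.

1294 px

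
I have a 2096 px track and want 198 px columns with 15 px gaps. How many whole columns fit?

Each extra column adds 198 + 15 = 213 px.
(2096 + 15) / 213 = 9.91, so 9 columns fit.

9 columns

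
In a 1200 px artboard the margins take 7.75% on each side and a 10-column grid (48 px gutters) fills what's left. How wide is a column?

58.2 px

1200 × (1 − 2·7.75%) = 1200 × 84.5% = 1014 px for the columns.
1014 − 9·48 = 582; ÷10 gives c = 58.2 px.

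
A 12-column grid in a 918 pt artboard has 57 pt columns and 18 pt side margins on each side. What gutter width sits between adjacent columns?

18 pt

Take off 36 pt of margins, leaving 882 pt.
12 columns take 12·57 = 684 pt; remaining 198 splits into 11 gutters.
g = 198 / 11 = 18 pt.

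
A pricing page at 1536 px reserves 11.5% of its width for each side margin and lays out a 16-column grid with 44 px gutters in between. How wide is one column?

32.67 px

1536 × (1 − 2·11.5%) = 1536 × 77% = 1182.72 px for the columns.
16c + 15·44 = 1182.72 → 16c = 522.72 → c = 32.67 px.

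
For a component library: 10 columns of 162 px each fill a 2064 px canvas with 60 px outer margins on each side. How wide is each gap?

Subtract both margins: 2064 − 2·60 = 1944 px.
Columns use 1620 px, leaving 324 px across 9 gaps = 36 px each.

36 px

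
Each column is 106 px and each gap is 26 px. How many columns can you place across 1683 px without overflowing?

12 columns: 12·106 + 11·26 = 1558 px ≤ 1683.
13 columns: 1690 px > 1683. So 12.

12 columns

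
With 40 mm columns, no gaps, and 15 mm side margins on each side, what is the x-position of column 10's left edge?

Before column 10: the margin + 9 columns + 9 gaps.
Offset = 15 + 9·(40 + 0) = 15 + 360 = 375 mm.

375 mm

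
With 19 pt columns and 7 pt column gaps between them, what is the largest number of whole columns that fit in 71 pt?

3 columns

3 columns: 3·19 + 2·7 = 71 pt ≤ 71.
4 columns: 97 pt > 71. So 3.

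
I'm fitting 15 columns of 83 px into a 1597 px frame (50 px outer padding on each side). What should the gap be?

18 px

Subtract both margins: 1597 − 2·50 = 1497 px.
15 columns take 15·83 = 1245 px; remaining 252 splits into 14 gaps.
g = 252 / 14 = 18 px.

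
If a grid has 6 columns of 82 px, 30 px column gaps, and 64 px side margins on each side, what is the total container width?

Container = 2·64 + 6·82 + 5·30 = 128 + 492 + 150 = 770 px.

770 px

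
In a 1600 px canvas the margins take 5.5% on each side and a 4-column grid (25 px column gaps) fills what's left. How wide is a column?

337.25 px

Margins: 5.5% × 1600 = 88 px each, so content = 1600 − 176 = 1424 px.
4 columns + 3 column gaps: 4c + 3·25 = 1424.
4c = 1424 − 75 = 1349, so c = 337.25 px.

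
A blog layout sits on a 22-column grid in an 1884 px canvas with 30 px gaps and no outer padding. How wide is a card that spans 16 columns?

1362 px

Subtracting 21 gaps of 30 leaves 1254 for 22 columns, so c = 57 px.
16 columns plus 15 gaps: 912 + 450 = 1362 px.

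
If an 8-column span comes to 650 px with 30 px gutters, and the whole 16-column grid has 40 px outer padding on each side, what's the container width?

1410 px

8 columns + 7 gutters: 8c + 7·30 = 650.
8c = 650 − 210 = 440, so c = 55 px.
Container = 2·40 + 16·55 + 15·30 = 80 + 880 + 450 = 1410 px.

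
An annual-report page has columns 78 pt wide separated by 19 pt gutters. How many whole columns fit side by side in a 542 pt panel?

k columns need k·78 + (k−1)·19 = k·97 − 19.
k·97 − 19 ≤ 542 → k ≤ 561 / 97 ≈ 5.78, so k = 5.

5 columns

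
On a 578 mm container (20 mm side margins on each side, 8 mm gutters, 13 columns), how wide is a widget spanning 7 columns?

Take off 40 mm of margins, leaving 538 mm.
13 columns + 12 gutters: 13c + 12·8 = 538.
13c = 538 − 96 = 442, so c = 34 mm.
7 columns plus 6 gutters: 238 + 48 = 286 mm.

286 mm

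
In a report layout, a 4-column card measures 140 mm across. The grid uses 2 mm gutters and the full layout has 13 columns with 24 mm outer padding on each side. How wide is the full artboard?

Subtracting 3 gutters of 2 leaves 134 for 4 columns, so c = 33.5 mm.
Artboard = 2·24 + 13·33.5 + 12·2 = 48 + 435.5 + 24 = 507.5 mm.

507.5 mm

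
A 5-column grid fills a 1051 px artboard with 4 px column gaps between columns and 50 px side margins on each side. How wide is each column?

187 px

Content width = 1051 − 2·50 = 951 px.
5c + 4·4 = 951 → 5c = 935 → c = 187 px.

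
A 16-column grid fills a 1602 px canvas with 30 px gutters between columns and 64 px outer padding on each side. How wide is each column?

Take off 128 px of margins, leaving 1474 px.
16c + 15·30 = 1474 → 16c = 1024 → c = 64 px.

64 px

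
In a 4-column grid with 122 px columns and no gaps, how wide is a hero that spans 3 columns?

366 px

With no gaps, 3 columns span 3·122 = 366 px.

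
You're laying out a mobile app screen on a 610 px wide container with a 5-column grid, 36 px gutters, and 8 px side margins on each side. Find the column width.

90 px

Inside the margins: 610 − 16 = 594 px.
Subtracting 4 gutters of 36 leaves 450 for 5 columns, so c = 90 px.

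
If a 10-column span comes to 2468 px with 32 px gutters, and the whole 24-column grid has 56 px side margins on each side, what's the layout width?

6080 px

2468 − 9·32 = 2180; ÷10 gives c = 218 px.
Adding margins, columns and gutters: 112 + 5232 + 736 = 6080 px.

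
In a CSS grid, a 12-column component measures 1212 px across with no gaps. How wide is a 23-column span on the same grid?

1212 / 12 = 101 px per column.
23-column span = 23·101 = 2323 px.

2323 px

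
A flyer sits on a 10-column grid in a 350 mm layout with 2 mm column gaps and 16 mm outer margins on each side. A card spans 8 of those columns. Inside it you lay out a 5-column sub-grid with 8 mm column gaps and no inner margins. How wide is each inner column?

44.4 mm

Take off 32 mm of margins, leaving 318 mm.
10c + 9·2 = 318 → 10c = 300 → c = 30 mm.
8 columns plus 7 column gaps: 240 + 14 = 254 mm.
Subtracting 4 column gaps of 8 leaves 222 for 5 columns, so d = 44.4 mm.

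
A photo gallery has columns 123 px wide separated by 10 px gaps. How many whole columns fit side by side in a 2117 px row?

15 columns

Each extra column adds 123 + 10 = 133 px.
(2117 + 10) / 133 = 15.99, so 15 columns fit.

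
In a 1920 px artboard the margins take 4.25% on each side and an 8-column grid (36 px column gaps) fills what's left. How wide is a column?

Each margin = 4.25% of 1920 = 81.6 px; content = 1920 − 2·81.6 = 1756.8 px.
1756.8 − 7·36 = 1504.8; ÷8 gives c = 188.1 px.

188.1 px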